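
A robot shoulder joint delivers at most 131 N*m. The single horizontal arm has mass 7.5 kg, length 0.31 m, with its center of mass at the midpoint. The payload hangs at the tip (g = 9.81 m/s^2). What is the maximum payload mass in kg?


tau_arm = m_arm*g*(L/2) = 7.5*9.81*0.31/2 = 11.4041 N*m
tau_payload = tau_max - tau_arm = 131 - 11.4041 = 119.5959
m_payload = tau_payload / (g*L) = 119.5959 / (9.81*0.31) = 39.3265

39.3265 kg


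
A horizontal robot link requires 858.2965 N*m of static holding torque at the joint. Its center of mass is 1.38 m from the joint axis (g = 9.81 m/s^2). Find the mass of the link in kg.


m = tau / (g*L) = 858.2965 / (9.81 * 1.38) = 63.4000

63.4000 kg


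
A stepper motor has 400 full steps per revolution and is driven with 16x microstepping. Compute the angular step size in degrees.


step = 360/(400*16) = 360/6400 = 0.0563

0.0563 degrees


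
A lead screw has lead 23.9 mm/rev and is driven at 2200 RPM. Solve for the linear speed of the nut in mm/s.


v = lead * (RPM/60) = 23.9*2200/60 = 876.3333

876.3333 mm/s


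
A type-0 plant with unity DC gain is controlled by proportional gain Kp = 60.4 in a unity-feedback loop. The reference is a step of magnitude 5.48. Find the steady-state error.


e_ss = R/(1 + Kp) = 5.48/(1 + 60.4) = 5.48/61.4000 = 0.0893

0.0893


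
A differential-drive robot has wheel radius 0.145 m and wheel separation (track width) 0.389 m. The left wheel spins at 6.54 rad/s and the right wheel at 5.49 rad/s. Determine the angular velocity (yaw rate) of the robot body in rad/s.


omega = r*(wR - wL)/L = 0.145*(5.49 - (6.54))/0.389 = -0.3914

-0.3914 rad/s


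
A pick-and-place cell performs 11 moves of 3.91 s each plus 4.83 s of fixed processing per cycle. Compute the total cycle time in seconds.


T = 11*3.91 + 4.83 = 47.8400

47.8400 s


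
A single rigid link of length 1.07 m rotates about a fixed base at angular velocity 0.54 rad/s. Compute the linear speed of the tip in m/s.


v = L*omega = 1.07 * 0.54 = 0.5778

0.5778 m/s


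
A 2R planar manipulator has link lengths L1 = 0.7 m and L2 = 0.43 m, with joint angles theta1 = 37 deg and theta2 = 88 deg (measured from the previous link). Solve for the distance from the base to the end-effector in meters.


x = L1*cos(th1) + L2*cos(th1+th2) = 0.312407
y = L1*sin(th1) + L2*sin(th1+th2) = 0.773506
d = sqrt(x^2 + y^2) = sqrt(0.097598 + 0.598312) = 0.8342

0.8342 m


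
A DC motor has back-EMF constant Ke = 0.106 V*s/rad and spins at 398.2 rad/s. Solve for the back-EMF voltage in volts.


V_emf = Ke * omega = 0.106*398.2 = 42.2092

42.2092 V


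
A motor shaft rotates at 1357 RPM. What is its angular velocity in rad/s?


omega = 1357 * 2*pi/60 = 142.1047

142.1047 rad/s


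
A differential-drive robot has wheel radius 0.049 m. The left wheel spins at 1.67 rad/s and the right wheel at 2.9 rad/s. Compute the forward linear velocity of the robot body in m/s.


v = r*(wR + wL)/2 = 0.049*(2.9 + 1.67)/2 = 0.1120

0.1120 m/s


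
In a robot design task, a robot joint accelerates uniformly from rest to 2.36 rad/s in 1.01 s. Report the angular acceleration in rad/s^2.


alpha = delta_omega / t = 2.36 / 1.01 = 2.3366

2.3366 rad/s^2


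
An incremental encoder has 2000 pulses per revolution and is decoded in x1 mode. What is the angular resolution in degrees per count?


resolution = 360 / (PPR * 1) = 360 / 2000 = 0.1800

0.1800 degrees


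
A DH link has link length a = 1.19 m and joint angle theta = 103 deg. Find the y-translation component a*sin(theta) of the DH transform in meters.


a*sin(theta) = 1.19*sin(103 deg) = 1.1595

1.1595 m


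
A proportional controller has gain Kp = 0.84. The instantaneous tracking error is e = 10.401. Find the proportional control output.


u_P = Kp * e = 0.84 * 10.401 = 8.7368

8.7368


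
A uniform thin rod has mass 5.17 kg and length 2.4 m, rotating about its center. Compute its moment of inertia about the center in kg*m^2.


I = (1/12)*m*L^2 = (1/12)*5.17*2.4^2 = 2.4816

2.4816 kg*m^2


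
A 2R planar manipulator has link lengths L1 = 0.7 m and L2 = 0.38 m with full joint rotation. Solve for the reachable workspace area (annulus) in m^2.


r_max = L1 + L2 = 1.0800, r_min = |L1 - L2| = 0.3200
A = pi*(r_max^2 - r_min^2) = pi*(1.1664 - 0.1024) = 3.3427

3.3427 m^2


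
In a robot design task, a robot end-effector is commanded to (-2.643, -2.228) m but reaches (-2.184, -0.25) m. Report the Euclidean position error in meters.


dx = -2.184 - (-2.643) = 0.4590, dy = -0.25 - (-2.228) = 1.9780
err = sqrt(0.210681 + 3.912484) = 2.0306

2.0306 m


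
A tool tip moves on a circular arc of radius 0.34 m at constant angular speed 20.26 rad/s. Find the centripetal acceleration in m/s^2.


a_c = omega^2 * r = 20.26^2 * 0.34 = 139.5590

139.5590 m/s^2


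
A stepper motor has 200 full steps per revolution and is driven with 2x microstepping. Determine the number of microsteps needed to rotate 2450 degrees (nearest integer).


step_size = 360/(200*2) = 360/400 = 0.900000 deg
n = 2450/(360/400) = 2450*400/360 = 2722.2222 -> 2722

2722 steps


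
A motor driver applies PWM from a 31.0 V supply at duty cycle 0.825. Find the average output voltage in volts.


V_avg = V_supply * D = 31.0*0.825 = 25.5750

25.5750 V


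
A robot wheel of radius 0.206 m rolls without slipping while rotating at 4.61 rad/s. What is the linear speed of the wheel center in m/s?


v = omega * r = 4.61 * 0.206 = 0.9497

0.9497 m/s


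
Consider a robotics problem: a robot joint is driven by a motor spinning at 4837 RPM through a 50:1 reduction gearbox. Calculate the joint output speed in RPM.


omega_joint = omega_motor / N = 4837 / 50 = 96.7400

96.7400 RPM


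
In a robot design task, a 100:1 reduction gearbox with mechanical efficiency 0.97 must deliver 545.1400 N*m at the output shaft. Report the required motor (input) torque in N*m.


tau_in = tau_out / (N * eta) = 545.1400 / (100 * 0.97) = 5.6200

5.6200 N*m


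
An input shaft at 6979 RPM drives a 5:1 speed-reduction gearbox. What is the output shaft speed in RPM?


omega_out = omega_in / N = 6979 / 5 = 1395.8000

1395.8000 RPM


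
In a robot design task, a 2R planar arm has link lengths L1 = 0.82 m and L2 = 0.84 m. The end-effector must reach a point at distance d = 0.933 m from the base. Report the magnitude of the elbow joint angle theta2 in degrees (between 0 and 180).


cos(th2) = (d^2 - L1^2 - L2^2)/(2*L1*L2) = (0.933^2 - 0.82^2 - 0.84^2)/(2*0.82*0.84) = -0.36840229
th2 = acos(-0.36840229) = 111.6171 deg

111.6171 degrees


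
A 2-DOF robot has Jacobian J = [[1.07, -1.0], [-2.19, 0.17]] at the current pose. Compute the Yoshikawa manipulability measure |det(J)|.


det(J) = 1.07*0.17 - (-1.0)*(-2.19) = -2.0081
|det(J)| = 2.0081

2.0081


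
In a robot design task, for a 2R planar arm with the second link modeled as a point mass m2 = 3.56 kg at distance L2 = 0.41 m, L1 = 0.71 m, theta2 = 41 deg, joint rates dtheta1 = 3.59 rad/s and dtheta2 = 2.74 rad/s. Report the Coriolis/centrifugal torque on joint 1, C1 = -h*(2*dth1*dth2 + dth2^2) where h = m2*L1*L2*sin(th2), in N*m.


h = m2*L1*L2*sin(th2) = 3.56*0.71*0.41*sin(41 deg) = 0.679884
C1 = -h*(2*3.59*2.74 + 2.74^2) = -0.679884*27.1808 = -18.4798

-18.4798 N*m


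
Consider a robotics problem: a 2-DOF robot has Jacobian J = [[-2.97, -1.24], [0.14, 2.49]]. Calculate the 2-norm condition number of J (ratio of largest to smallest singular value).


JJ^T eigenvalues: trace(JJ^T) = 16.5782, det(JJ^T) = det(J)^2 = 52.15295089
s_max^2 = (16.5782 + sqrt(66.22491168))/2 = 12.35803449
s_min^2 = (16.5782 - sqrt(66.22491168))/2 = 4.22016551
kappa = s_max/s_min = sqrt(12.35803449/4.22016551) = 1.7112

1.7112


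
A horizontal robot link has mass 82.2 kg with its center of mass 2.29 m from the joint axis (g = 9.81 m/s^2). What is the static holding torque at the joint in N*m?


tau = m*g*L = 82.2 * 9.81 * 2.29 = 1846.6148

1846.6148 N*m


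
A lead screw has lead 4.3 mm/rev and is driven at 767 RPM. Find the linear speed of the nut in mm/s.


v = lead * (RPM/60) = 4.3*767/60 = 54.9683

54.9683 mm/s


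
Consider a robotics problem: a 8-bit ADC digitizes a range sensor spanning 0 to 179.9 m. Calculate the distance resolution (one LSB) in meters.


res = range / 2^n = 179.9/2^8 = 179.9/256 = 0.7027

0.7027 m


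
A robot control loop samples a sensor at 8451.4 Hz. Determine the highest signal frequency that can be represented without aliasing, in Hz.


f_max = f_s/2 = 8451.4/2 = 4225.7000

4225.7000 Hz


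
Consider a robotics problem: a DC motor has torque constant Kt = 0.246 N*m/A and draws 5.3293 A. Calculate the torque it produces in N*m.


tau = Kt * I = 0.246*5.3293 = 1.3110

1.3110 N*m


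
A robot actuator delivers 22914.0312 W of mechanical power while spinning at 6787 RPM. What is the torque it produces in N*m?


omega = 6787 * 2*pi/60 = 710.732978 rad/s
tau = P / omega = 22914.0312 / 710.732978 = 32.2400

32.2400 N*m


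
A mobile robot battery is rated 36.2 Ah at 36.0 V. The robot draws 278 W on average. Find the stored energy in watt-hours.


E = capacity * V = 36.2*36.0 = 1303.2000

1303.2000 Wh


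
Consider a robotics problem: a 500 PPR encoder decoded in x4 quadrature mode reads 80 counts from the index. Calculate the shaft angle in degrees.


angle = counts * 360 / (PPR*4) = 80 * 360 / 2000 = 14.4000

14.4000 degrees


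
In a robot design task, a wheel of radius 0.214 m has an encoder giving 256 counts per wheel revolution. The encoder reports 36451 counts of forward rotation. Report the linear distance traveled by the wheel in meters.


revs = 36451/256 = 142.386719
d = revs * 2*pi*r = 142.386719 * 2*pi*0.214 = 191.4534

191.4534 m


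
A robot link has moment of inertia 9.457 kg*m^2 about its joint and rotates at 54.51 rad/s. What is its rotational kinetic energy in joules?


KE = (1/2)*I*omega^2 = 0.5*9.457*54.51^2 = 14049.9817

14049.9817 J


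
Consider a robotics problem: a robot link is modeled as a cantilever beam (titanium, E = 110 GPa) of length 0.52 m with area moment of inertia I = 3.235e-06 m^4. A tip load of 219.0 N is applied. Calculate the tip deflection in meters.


delta = F*L^3/(3*E*I) = 219.0*0.52^3/(3*1.100e+11*3.235e-06)
      = 30.793152/1067550 = 2.8845e-05

2.8845e-05 m


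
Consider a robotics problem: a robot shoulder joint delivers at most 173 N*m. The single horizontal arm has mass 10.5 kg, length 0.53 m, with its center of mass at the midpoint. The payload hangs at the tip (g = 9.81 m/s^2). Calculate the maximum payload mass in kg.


tau_arm = m_arm*g*(L/2) = 10.5*9.81*0.53/2 = 27.2963 N*m
tau_payload = tau_max - tau_arm = 173 - 27.2963 = 145.7037
m_payload = tau_payload / (g*L) = 145.7037 / (9.81*0.53) = 28.0237

28.0237 kg


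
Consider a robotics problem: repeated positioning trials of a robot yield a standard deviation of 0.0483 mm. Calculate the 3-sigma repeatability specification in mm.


repeatability = 3*sigma = 3*0.0483 = 0.1449

0.1449 mm


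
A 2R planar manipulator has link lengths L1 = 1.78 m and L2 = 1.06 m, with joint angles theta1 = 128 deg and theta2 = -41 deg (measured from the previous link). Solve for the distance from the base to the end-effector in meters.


x = L1*cos(th1) + L2*cos(th1+th2) = -1.040401
y = L1*sin(th1) + L2*sin(th1+th2) = 2.461206
d = sqrt(x^2 + y^2) = sqrt(1.082434 + 6.057535) = 2.6721

2.6721 m


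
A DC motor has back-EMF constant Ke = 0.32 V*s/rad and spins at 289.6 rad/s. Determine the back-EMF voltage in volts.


V_emf = Ke * omega = 0.32*289.6 = 92.6720

92.6720 V


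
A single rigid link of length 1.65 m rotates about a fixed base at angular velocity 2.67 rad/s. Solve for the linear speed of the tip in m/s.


v = L*omega = 1.65 * 2.67 = 4.4055

4.4055 m/s


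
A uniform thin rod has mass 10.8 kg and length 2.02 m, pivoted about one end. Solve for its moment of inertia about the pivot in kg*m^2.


I = (1/3)*m*L^2 = (1/3)*10.8*2.02^2 = 14.6894

14.6894 kg*m^2


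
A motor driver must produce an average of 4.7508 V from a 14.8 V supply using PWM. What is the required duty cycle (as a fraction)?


D = V_avg/V_supply = 4.7508/14.8 = 0.3210

0.3210


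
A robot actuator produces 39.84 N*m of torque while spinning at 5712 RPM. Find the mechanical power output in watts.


omega = 5712 * 2*pi/60 = 598.159241 rad/s
P = tau * omega = 39.84 * 598.159241 = 23830.6642

23830.6642 W


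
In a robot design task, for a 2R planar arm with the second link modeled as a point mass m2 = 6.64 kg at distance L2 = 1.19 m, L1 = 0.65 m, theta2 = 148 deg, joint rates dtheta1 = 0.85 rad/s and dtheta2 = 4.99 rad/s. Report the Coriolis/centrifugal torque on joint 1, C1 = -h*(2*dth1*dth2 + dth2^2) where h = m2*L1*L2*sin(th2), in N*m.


h = m2*L1*L2*sin(th2) = 6.64*0.65*1.19*sin(148 deg) = 2.721687
C1 = -h*(2*0.85*4.99 + 4.99^2) = -2.721687*33.3831 = -90.8583

-90.8583 N*m


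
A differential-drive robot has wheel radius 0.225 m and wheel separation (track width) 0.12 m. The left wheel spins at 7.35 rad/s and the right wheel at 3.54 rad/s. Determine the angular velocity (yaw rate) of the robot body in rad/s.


omega = r*(wR - wL)/L = 0.225*(3.54 - (7.35))/0.12 = -7.1437

-7.1437 rad/s


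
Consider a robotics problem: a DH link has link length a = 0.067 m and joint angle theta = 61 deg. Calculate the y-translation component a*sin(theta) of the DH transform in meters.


a*sin(theta) = 0.067*sin(61 deg) = 0.0586

0.0586 m


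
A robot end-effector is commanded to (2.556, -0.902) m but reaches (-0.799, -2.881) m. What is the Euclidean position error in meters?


dx = -0.799 - (2.556) = -3.3550, dy = -2.881 - (-0.902) = -1.9790
err = sqrt(11.256025 + 3.916441) = 3.8952

3.8952 m


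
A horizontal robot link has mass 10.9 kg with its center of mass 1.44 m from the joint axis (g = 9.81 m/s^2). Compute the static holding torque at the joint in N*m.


tau = m*g*L = 10.9 * 9.81 * 1.44 = 153.9778

153.9778 N*m


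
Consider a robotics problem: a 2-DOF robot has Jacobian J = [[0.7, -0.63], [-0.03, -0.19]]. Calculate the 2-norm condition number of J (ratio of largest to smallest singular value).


JJ^T eigenvalues: trace(JJ^T) = 0.9239, det(JJ^T) = det(J)^2 = 0.02307361
s_max^2 = (0.9239 + sqrt(0.76129677))/2 = 0.89821161
s_min^2 = (0.9239 - sqrt(0.76129677))/2 = 0.02568839
kappa = s_max/s_min = sqrt(0.89821161/0.02568839) = 5.9132

5.9132


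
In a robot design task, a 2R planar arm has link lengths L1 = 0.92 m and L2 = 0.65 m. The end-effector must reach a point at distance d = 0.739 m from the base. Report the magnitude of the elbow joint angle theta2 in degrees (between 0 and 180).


cos(th2) = (d^2 - L1^2 - L2^2)/(2*L1*L2) = (0.739^2 - 0.92^2 - 0.65^2)/(2*0.92*0.65) = -0.60433027
th2 = acos(-0.60433027) = 127.1807 deg

127.1807 degrees


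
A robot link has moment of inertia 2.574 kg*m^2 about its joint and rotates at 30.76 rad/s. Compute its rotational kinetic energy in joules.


KE = (1/2)*I*omega^2 = 0.5*2.574*30.76^2 = 1217.7306

1217.7306 J


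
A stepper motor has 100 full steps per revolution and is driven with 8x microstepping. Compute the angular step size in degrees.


step = 360/(100*8) = 360/800 = 0.4500

0.4500 degrees


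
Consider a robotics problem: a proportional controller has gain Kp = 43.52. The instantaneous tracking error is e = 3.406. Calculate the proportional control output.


u_P = Kp * e = 43.52 * 3.406 = 148.2291

148.2291


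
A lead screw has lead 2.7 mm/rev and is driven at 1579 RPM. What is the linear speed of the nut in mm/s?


v = lead * (RPM/60) = 2.7*1579/60 = 71.0550

71.0550 mm/s


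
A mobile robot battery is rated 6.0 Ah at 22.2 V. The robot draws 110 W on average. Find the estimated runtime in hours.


E = 6.0*22.2 = 133.2000 Wh
t = E/P = 133.2000/110 = 1.2109

1.2109 hours


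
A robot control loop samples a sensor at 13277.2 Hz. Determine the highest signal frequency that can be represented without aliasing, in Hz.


f_max = f_s/2 = 13277.2/2 = 6638.6000

6638.6000 Hz


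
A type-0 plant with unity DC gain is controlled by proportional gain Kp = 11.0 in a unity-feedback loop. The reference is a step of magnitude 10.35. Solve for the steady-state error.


e_ss = R/(1 + Kp) = 10.35/(1 + 11.0) = 10.35/12.0000 = 0.8625

0.8625


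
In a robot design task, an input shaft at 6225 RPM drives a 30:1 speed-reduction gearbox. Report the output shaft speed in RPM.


omega_out = omega_in / N = 6225 / 30 = 207.5000

207.5000 RPM


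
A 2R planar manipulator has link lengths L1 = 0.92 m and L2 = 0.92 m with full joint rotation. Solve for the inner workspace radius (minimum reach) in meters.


r_min = |L1 - L2| = |0.92 - 0.92| = 0

0 m


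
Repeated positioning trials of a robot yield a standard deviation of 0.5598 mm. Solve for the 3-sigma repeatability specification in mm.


repeatability = 3*sigma = 3*0.5598 = 1.6794

1.6794 mm


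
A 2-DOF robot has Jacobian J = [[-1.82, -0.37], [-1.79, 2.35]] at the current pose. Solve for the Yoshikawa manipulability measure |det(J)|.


det(J) = -1.82*2.35 - (-0.37)*(-1.79) = -4.9393
|det(J)| = 4.9393

4.9393


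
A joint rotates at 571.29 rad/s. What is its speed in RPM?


RPM = 571.29 * 60/(2*pi) = 5455.4176

5455.4176 RPM


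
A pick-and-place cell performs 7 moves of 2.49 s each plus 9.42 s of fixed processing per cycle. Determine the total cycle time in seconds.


T = 7*2.49 + 9.42 = 26.8500

26.8500 s


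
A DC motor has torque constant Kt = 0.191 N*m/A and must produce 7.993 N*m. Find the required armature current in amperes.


I = tau / Kt = 7.993/0.191 = 41.8482

41.8482 A


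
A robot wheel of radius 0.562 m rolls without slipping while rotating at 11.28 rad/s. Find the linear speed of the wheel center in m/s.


v = omega * r = 11.28 * 0.562 = 6.3394

6.3394 m/s


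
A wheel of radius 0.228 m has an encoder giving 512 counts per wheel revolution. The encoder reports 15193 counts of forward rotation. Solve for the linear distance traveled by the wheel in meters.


revs = 15193/512 = 29.673828
d = revs * 2*pi*r = 29.673828 * 2*pi*0.228 = 42.5097

42.5097 m


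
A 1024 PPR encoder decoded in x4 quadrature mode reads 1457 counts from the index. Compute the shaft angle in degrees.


angle = counts * 360 / (PPR*4) = 1457 * 360 / 4096 = 128.0566

128.0566 degrees


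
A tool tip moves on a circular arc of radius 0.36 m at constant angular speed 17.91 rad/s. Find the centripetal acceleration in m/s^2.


a_c = omega^2 * r = 17.91^2 * 0.36 = 115.4765

115.4765 m/s^2


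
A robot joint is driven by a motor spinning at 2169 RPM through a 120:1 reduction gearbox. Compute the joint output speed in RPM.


omega_joint = omega_motor / N = 2169 / 120 = 18.0750

18.0750 RPM


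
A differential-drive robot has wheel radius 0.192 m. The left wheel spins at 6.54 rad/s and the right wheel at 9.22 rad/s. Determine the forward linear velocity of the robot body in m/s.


v = r*(wR + wL)/2 = 0.192*(9.22 + 6.54)/2 = 1.5130

1.5130 m/s


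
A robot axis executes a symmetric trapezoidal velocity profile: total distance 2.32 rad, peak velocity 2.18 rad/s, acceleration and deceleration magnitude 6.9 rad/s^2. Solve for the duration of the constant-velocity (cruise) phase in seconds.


t_acc = v/a = 0.315942 s, d_acc = v^2/(2a) = 0.344377 rad each
d_cruise = 2.32 - 2*0.344377 = 1.631246 rad
t_cruise = d_cruise/v = 1.631246/2.18 = 0.7483

0.7483 s


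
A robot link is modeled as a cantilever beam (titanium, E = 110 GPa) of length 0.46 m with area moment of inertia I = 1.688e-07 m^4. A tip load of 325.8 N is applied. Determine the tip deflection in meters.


delta = F*L^3/(3*E*I) = 325.8*0.46^3/(3*1.100e+11*1.688e-07)
      = 31.7120688/55704 = 5.6930e-04

5.6930e-04 m


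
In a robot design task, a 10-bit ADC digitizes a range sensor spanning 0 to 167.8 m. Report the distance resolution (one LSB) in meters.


res = range / 2^n = 167.8/2^10 = 167.8/1024 = 0.1639

0.1639 m


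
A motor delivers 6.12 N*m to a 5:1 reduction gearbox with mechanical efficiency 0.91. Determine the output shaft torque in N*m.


tau_out = tau_in * N * eta = 6.12 * 5 * 0.91 = 27.8460

27.8460 N*m


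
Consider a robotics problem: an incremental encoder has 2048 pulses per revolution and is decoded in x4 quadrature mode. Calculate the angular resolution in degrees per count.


resolution = 360 / (PPR * 4) = 360 / 8192 = 0.0439

0.0439 degrees


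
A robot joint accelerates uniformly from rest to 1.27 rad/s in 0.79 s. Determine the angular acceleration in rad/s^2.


alpha = delta_omega / t = 1.27 / 0.79 = 1.6076

1.6076 rad/s^2


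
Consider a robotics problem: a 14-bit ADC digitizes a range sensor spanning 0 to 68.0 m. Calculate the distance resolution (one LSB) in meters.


res = range / 2^n = 68.0/2^14 = 68.0/16384 = 0.0042

0.0042 m


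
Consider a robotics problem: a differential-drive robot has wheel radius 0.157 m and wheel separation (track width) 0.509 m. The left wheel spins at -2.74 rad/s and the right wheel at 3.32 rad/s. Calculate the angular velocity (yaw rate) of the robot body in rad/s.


omega = r*(wR - wL)/L = 0.157*(3.32 - (-2.74))/0.509 = 1.8692

1.8692 rad/s


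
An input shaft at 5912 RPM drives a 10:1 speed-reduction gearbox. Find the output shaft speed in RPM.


omega_out = omega_in / N = 5912 / 10 = 591.2000

591.2000 RPM


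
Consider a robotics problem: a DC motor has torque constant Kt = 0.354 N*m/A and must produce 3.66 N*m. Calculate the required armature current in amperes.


I = tau / Kt = 3.66/0.354 = 10.3390

10.3390 A


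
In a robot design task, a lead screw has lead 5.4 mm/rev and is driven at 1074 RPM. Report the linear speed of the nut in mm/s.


v = lead * (RPM/60) = 5.4*1074/60 = 96.6600

96.6600 mm/s


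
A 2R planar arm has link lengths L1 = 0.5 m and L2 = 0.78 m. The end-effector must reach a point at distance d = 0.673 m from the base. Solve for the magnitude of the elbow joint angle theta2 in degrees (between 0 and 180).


cos(th2) = (d^2 - L1^2 - L2^2)/(2*L1*L2) = (0.673^2 - 0.5^2 - 0.78^2)/(2*0.5*0.78) = -0.51983462
th2 = acos(-0.51983462) = 121.3212 deg

121.3212 degrees


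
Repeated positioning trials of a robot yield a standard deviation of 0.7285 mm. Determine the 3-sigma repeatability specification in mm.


repeatability = 3*sigma = 3*0.7285 = 2.1855

2.1855 mm


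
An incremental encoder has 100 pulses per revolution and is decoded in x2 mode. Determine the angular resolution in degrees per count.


resolution = 360 / (PPR * 2) = 360 / 200 = 1.8000

1.8000 degrees


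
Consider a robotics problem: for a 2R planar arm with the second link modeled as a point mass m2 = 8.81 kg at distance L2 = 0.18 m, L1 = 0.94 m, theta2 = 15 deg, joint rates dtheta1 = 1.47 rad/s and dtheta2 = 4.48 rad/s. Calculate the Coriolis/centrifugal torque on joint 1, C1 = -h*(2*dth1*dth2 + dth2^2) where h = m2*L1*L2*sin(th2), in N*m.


h = m2*L1*L2*sin(th2) = 8.81*0.94*0.18*sin(15 deg) = 0.385809
C1 = -h*(2*1.47*4.48 + 4.48^2) = -0.385809*33.2416 = -12.8249

-12.8249 N*m


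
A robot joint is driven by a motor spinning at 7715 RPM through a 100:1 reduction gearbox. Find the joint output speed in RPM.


omega_joint = omega_motor / N = 7715 / 100 = 77.1500

77.1500 RPM


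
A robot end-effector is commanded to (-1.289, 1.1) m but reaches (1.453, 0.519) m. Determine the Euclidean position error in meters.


dx = 1.453 - (-1.289) = 2.7420, dy = 0.519 - (1.1) = -0.5810
err = sqrt(7.518564 + 0.337561) = 2.8029

2.8029 m


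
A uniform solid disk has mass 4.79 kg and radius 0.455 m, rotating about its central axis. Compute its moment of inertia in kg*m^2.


I = (1/2)*m*R^2 = 0.5*4.79*0.455^2 = 0.4958

0.4958 kg*m^2


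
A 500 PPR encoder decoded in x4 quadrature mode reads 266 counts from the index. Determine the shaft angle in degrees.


angle = counts * 360 / (PPR*4) = 266 * 360 / 2000 = 47.8800

47.8800 degrees


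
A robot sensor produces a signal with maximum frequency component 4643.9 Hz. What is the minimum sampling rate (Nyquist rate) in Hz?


f_s,min = 2*f_max = 2*4643.9 = 9287.8000

9287.8000 Hz


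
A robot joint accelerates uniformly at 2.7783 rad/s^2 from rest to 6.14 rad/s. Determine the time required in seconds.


t = delta_omega / alpha = 6.14 / 2.7783 = 2.2100

2.2100 s


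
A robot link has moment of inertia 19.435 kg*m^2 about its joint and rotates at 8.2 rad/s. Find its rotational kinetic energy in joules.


KE = (1/2)*I*omega^2 = 0.5*19.435*8.2^2 = 653.4047

653.4047 J


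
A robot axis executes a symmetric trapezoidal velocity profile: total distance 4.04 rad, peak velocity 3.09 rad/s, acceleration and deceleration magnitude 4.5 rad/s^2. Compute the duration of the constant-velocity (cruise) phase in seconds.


t_acc = v/a = 0.686667 s, d_acc = v^2/(2a) = 1.060900 rad each
d_cruise = 4.04 - 2*1.060900 = 1.918200 rad
t_cruise = d_cruise/v = 1.918200/3.09 = 0.6208

0.6208 s


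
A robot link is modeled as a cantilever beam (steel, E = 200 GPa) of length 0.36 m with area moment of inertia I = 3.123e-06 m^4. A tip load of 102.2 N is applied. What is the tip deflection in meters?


delta = F*L^3/(3*E*I) = 102.2*0.36^3/(3*2.000e+11*3.123e-06)
      = 4.7682432/1873800 = 2.5447e-06

2.5447e-06 m


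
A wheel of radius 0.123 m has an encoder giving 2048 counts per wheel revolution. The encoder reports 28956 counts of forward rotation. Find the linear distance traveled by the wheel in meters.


revs = 28956/2048 = 14.138672
d = revs * 2*pi*r = 14.138672 * 2*pi*0.123 = 10.9268

10.9268 m


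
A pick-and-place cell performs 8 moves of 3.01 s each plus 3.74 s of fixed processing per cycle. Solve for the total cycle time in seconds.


T = 8*3.01 + 3.74 = 27.8200

27.8200 s


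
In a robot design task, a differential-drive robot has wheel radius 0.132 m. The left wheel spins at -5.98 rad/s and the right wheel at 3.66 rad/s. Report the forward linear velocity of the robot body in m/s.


v = r*(wR + wL)/2 = 0.132*(3.66 + -5.98)/2 = -0.1531

-0.1531 m/s


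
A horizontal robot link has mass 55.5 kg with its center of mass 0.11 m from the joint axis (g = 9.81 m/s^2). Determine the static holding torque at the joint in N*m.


tau = m*g*L = 55.5 * 9.81 * 0.11 = 59.8901

59.8901 N*m


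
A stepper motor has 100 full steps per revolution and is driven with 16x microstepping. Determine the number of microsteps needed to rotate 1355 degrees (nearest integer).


step_size = 360/(100*16) = 360/1600 = 0.225000 deg
n = 1355/(360/1600) = 1355*1600/360 = 6022.2222 -> 6022

6022 steps


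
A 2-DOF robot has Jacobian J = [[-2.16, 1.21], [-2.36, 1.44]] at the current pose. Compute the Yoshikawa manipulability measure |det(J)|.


det(J) = -2.16*1.44 - (1.21)*(-2.36) = -0.2548
|det(J)| = 0.2548

0.2548


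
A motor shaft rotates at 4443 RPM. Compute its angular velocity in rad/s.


omega = 4443 * 2*pi/60 = 465.2699

465.2699 rad/s


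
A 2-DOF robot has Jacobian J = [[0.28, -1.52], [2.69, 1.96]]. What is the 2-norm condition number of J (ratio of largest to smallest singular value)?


JJ^T eigenvalues: trace(JJ^T) = 13.4665, det(JJ^T) = det(J)^2 = 21.50733376
s_max^2 = (13.4665 + sqrt(95.31728721))/2 = 11.61477863
s_min^2 = (13.4665 - sqrt(95.31728721))/2 = 1.85172137
kappa = s_max/s_min = sqrt(11.61477863/1.85172137) = 2.5045

2.5045


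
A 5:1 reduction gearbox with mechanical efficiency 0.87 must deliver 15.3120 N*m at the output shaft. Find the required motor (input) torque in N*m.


tau_in = tau_out / (N * eta) = 15.3120 / (5 * 0.87) = 3.5200

3.5200 N*m


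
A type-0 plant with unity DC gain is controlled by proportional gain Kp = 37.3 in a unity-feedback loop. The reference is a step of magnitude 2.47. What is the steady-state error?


e_ss = R/(1 + Kp) = 2.47/(1 + 37.3) = 2.47/38.3000 = 0.0645

0.0645


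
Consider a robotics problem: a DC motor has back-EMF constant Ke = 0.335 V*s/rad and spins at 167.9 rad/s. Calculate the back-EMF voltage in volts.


V_emf = Ke * omega = 0.335*167.9 = 56.2465

56.2465 V


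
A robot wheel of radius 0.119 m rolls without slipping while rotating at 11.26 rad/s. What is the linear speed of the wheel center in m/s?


v = omega * r = 11.26 * 0.119 = 1.3399

1.3399 m/s


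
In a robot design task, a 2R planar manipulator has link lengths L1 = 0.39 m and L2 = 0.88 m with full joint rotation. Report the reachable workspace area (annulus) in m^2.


r_max = L1 + L2 = 1.2700, r_min = |L1 - L2| = 0.4900
A = pi*(r_max^2 - r_min^2) = pi*(1.6129 - 0.2401) = 4.3128

4.3128 m^2


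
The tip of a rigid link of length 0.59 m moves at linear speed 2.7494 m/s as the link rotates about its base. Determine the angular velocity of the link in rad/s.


omega = v / L = 2.7494 / 0.59 = 4.6600

4.6600 rad/s


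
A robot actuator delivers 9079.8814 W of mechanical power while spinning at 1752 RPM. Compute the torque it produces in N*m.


omega = 1752 * 2*pi/60 = 183.469011 rad/s
tau = P / omega = 9079.8814 / 183.469011 = 49.4900

49.4900 N*m


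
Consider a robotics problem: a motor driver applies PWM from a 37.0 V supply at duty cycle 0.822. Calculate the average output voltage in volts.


V_avg = V_supply * D = 37.0*0.822 = 30.4140

30.4140 V


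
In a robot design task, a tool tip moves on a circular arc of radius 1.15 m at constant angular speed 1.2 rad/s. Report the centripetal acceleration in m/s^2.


a_c = omega^2 * r = 1.2^2 * 1.15 = 1.6560

1.6560 m/s^2


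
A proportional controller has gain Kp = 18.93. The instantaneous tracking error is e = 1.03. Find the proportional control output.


u_P = Kp * e = 18.93 * 1.03 = 19.4979

19.4979


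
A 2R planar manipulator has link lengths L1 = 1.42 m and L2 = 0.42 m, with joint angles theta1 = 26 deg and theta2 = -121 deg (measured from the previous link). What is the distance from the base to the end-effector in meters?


x = L1*cos(th1) + L2*cos(th1+th2) = 1.239682
y = L1*sin(th1) + L2*sin(th1+th2) = 0.204085
d = sqrt(x^2 + y^2) = sqrt(1.536811 + 0.041651) = 1.2564

1.2564 m


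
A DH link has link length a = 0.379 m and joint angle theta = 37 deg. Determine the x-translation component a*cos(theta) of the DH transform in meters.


a*cos(theta) = 0.379*cos(37 deg) = 0.3027

0.3027 m


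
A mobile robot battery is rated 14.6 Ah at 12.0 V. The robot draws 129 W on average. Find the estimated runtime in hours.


E = 14.6*12.0 = 175.2000 Wh
t = E/P = 175.2000/129 = 1.3581

1.3581 hours


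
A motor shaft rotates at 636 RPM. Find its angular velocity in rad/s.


omega = 636 * 2*pi/60 = 66.6018

66.6018 rad/s


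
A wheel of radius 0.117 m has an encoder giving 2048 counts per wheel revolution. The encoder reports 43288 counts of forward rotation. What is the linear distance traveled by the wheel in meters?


revs = 43288/2048 = 21.136719
d = revs * 2*pi*r = 21.136719 * 2*pi*0.117 = 15.5383

15.5383 m


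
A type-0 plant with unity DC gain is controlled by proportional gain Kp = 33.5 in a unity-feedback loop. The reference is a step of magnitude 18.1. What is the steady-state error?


e_ss = R/(1 + Kp) = 18.1/(1 + 33.5) = 18.1/34.5000 = 0.5246

0.5246


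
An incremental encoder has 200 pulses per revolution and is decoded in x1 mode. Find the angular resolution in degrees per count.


resolution = 360 / (PPR * 1) = 360 / 200 = 1.8000

1.8000 degrees


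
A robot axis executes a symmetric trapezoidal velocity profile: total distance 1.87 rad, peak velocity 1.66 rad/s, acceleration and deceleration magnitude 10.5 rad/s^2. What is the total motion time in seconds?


t_acc = v/a = 1.66/10.5 = 0.158095 s
d_acc = v^2/(2a) = 0.131219 rad (each ramp)
d_cruise = 1.87 - 2*0.131219 = 1.607562 rad
t_cruise = 1.607562/1.66 = 0.968411 s
t_total = 2*0.158095 + 0.968411 = 1.2846

1.2846 s


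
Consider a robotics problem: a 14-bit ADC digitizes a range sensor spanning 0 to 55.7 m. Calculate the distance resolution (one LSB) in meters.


res = range / 2^n = 55.7/2^14 = 55.7/16384 = 0.0034

0.0034 m


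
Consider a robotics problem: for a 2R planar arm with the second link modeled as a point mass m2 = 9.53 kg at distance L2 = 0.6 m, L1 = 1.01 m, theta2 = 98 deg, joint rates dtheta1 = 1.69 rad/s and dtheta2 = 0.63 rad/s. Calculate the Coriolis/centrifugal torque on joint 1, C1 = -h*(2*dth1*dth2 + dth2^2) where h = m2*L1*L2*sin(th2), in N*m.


h = m2*L1*L2*sin(th2) = 9.53*1.01*0.6*sin(98 deg) = 5.718976
C1 = -h*(2*1.69*0.63 + 0.63^2) = -5.718976*2.5263 = -14.4478

-14.4478 N*m


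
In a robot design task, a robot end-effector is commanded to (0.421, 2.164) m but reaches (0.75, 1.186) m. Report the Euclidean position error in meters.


dx = 0.75 - (0.421) = 0.3290, dy = 1.186 - (2.164) = -0.9780
err = sqrt(0.108241 + 0.956484) = 1.0319

1.0319 m


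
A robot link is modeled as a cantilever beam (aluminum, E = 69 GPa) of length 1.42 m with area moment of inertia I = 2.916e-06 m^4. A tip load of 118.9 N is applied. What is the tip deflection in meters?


delta = F*L^3/(3*E*I) = 118.9*1.42^3/(3*6.900e+10*2.916e-06)
      = 340.4449432/603612 = 5.6401e-04

5.6401e-04 m


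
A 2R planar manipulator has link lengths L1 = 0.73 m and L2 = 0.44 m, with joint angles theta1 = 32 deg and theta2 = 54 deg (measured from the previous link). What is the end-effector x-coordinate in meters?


x = L1*cos(th1) + L2*cos(th1+th2) = 0.73*cos(32 deg) + 0.44*cos(86 deg) = 0.6498

0.6498 m


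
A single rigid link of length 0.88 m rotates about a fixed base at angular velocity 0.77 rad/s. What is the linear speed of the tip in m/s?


v = L*omega = 0.88 * 0.77 = 0.6776

0.6776 m/s


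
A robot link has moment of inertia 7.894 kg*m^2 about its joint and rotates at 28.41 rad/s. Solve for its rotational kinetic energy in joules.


KE = (1/2)*I*omega^2 = 0.5*7.894*28.41^2 = 3185.7346

3185.7346 J


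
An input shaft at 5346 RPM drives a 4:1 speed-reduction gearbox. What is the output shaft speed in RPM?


omega_out = omega_in / N = 5346 / 4 = 1336.5000

1336.5000 RPM


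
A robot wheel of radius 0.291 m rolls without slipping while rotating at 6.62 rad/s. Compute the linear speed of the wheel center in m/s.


v = omega * r = 6.62 * 0.291 = 1.9264

1.9264 m/s


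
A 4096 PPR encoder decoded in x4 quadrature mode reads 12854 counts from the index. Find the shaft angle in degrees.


angle = counts * 360 / (PPR*4) = 12854 * 360 / 16384 = 282.4365

282.4365 degrees


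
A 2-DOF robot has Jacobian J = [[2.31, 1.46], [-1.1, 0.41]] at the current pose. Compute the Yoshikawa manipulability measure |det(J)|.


det(J) = 2.31*0.41 - (1.46)*(-1.1) = 2.5531
|det(J)| = 2.5531

2.5531


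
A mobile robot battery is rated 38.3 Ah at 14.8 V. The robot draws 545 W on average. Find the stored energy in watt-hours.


E = capacity * V = 38.3*14.8 = 566.8400

566.8400 Wh


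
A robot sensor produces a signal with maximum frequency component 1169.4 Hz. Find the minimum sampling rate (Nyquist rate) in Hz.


f_s,min = 2*f_max = 2*1169.4 = 2338.8000

2338.8000 Hz


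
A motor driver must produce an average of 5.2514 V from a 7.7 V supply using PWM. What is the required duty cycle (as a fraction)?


D = V_avg/V_supply = 5.2514/7.7 = 0.6820

0.6820


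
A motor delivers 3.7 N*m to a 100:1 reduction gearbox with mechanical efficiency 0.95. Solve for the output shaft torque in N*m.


tau_out = tau_in * N * eta = 3.7 * 100 * 0.95 = 351.5000

351.5000 N*m


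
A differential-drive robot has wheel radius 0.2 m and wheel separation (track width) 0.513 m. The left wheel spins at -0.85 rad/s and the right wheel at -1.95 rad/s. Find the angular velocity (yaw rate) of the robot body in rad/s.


omega = r*(wR - wL)/L = 0.2*(-1.95 - (-0.85))/0.513 = -0.4288

-0.4288 rad/s


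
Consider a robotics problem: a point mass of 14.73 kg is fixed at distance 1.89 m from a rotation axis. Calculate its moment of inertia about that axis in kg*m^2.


I = m*r^2 = 14.73*1.89^2 = 52.6170

52.6170 kg*m^2


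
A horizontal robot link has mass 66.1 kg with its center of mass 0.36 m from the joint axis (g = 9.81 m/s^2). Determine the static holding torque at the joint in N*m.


tau = m*g*L = 66.1 * 9.81 * 0.36 = 233.4388

233.4388 N*m


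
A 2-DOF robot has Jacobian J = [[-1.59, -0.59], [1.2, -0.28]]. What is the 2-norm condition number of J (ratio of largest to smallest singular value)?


JJ^T eigenvalues: trace(JJ^T) = 4.3946, det(JJ^T) = det(J)^2 = 1.32987024
s_max^2 = (4.3946 + sqrt(13.99302820))/2 = 4.06766281
s_min^2 = (4.3946 - sqrt(13.99302820))/2 = 0.32693719
kappa = s_max/s_min = sqrt(4.06766281/0.32693719) = 3.5273

3.5273


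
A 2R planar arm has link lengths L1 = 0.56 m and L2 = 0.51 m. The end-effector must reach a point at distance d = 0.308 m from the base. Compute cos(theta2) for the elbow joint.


cos(th2) = (d^2 - L1^2 - L2^2)/(2*L1*L2) = (0.308^2 - 0.56^2 - 0.51^2)/(2*0.56*0.51) = -0.8383

-0.8383


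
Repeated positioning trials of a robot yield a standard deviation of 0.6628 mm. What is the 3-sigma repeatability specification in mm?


repeatability = 3*sigma = 3*0.6628 = 1.9884

1.9884 mm


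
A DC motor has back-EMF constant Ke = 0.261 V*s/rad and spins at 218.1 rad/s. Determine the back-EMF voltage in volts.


V_emf = Ke * omega = 0.261*218.1 = 56.9241

56.9241 V


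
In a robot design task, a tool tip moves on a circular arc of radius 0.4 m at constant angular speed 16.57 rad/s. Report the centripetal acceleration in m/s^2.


a_c = omega^2 * r = 16.57^2 * 0.4 = 109.8260

109.8260 m/s^2


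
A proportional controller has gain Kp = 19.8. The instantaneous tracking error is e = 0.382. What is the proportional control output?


u_P = Kp * e = 19.8 * 0.382 = 7.5636

7.5636


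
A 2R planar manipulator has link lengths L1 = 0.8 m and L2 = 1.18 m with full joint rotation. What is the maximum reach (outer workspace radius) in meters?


r_max = L1 + L2 = 0.8 + 1.18 = 1.9800

1.9800 m


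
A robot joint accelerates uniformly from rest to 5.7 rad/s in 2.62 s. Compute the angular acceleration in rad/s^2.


alpha = delta_omega / t = 5.7 / 2.62 = 2.1756

2.1756 rad/s^2


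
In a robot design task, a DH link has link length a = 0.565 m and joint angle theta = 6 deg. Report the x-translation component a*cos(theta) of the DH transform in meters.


a*cos(theta) = 0.565*cos(6 deg) = 0.5619

0.5619 m


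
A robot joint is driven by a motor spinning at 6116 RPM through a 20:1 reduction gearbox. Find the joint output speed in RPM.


omega_joint = omega_motor / N = 6116 / 20 = 305.8000

305.8000 RPM


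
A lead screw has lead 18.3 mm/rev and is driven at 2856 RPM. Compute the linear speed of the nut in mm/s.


v = lead * (RPM/60) = 18.3*2856/60 = 871.0800

871.0800 mm/s


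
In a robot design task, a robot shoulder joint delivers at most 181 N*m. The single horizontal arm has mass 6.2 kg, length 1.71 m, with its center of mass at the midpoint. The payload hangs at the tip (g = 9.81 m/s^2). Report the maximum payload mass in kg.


tau_arm = m_arm*g*(L/2) = 6.2*9.81*1.71/2 = 52.0028 N*m
tau_payload = tau_max - tau_arm = 181 - 52.0028 = 128.9972
m_payload = tau_payload / (g*L) = 128.9972 / (9.81*1.71) = 7.6898

7.6898 kg


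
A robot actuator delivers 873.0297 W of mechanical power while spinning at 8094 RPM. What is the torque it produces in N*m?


omega = 8094 * 2*pi/60 = 847.601698 rad/s
tau = P / omega = 873.0297 / 847.601698 = 1.0300

1.0300 N*m


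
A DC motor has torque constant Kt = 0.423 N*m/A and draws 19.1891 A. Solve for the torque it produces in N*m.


tau = Kt * I = 0.423*19.1891 = 8.1170

8.1170 N*m
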